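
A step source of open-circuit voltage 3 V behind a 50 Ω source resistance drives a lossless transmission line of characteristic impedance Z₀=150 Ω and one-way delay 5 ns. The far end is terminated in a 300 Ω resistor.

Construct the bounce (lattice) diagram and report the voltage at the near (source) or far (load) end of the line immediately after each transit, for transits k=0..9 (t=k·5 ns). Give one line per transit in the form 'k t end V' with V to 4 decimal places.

0 0 source 2.2500
1 5 load 3.0000
2 10 source 2.6250
3 15 load 2.5000
4 20 source 2.5625
5 25 load 2.5833
6 30 source 2.5729
7 35 load 2.5694
8 40 source 2.5712
9 45 load 2.5718

Γ_L=0.333333, Γ_S=-0.500000; launch V₁=3·150/200=2.250000
k=0 src: V=2.2500
k=1 load: inc=2.250000, refl=2.250000·0.333333=0.7500; V=0.000000+2.250000+0.750000=3.0000
k=2 src: inc=0.750000, refl=0.750000·-0.500000=-0.3750; V=2.250000+0.750000+-0.375000=2.6250
k=3 load: inc=-0.375000, refl=-0.375000·0.333333=-0.1250; V=3.000000+-0.375000+-0.125000=2.5000
k=4 src: inc=-0.125000, refl=-0.125000·-0.500000=0.0625; V=2.625000+-0.125000+0.062500=2.5625
k=5 load: inc=0.062500, refl=0.062500·0.333333=0.0208; V=2.500000+0.062500+0.020833=2.5833
k=6 src: inc=0.020833, refl=0.020833·-0.500000=-0.0104; V=2.562500+0.020833+-0.010417=2.5729
k=7 load: inc=-0.010417, refl=-0.010417·0.333333=-0.0035; V=2.583333+-0.010417+-0.003472=2.5694
k=8 src: inc=-0.003472, refl=-0.003472·-0.500000=0.0017; V=2.572917+-0.003472+0.001736=2.5712
k=9 load: inc=0.001736, refl=0.001736·0.333333=0.0006; V=2.569444+0.001736+0.000579=2.5718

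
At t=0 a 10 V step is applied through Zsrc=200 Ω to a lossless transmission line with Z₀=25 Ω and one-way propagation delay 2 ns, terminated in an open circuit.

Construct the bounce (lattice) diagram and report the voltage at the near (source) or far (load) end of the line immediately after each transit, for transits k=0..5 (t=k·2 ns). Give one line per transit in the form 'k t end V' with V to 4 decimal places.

0 0 source 1.1111
1 2 load 2.2222
2 4 source 3.0864
3 6 load 3.9506
4 8 source 4.6228
5 10 load 5.2949

Γ_L=1.000000, Γ_S=0.777778; launch V₁=10·25/225=1.111111
k=0 src: V=1.1111
k=1 load: inc=1.111111, refl=1.111111·1.000000=1.1111; V=0.000000+1.111111+1.111111=2.2222
k=2 src: inc=1.111111, refl=1.111111·0.777778=0.8642; V=1.111111+1.111111+0.864198=3.0864
k=3 load: inc=0.864198, refl=0.864198·1.000000=0.8642; V=2.222222+0.864198+0.864198=3.9506
k=4 src: inc=0.864198, refl=0.864198·0.777778=0.6722; V=3.086420+0.864198+0.672154=4.6228
k=5 load: inc=0.672154, refl=0.672154·1.000000=0.6722; V=3.950617+0.672154+0.672154=5.2949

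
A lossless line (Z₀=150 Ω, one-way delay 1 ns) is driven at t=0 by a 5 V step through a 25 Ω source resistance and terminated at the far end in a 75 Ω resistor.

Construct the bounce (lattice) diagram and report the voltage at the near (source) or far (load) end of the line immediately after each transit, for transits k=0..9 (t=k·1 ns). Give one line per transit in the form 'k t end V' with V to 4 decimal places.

0 0 source 4.2857
1 1 load 2.8571
2 2 source 3.8776
3 3 load 3.5374
4 4 source 3.7804
5 5 load 3.6994
6 6 source 3.7572
7 7 load 3.7379
8 8 source 3.7517
9 9 load 3.7471

Γ_L=-0.333333, Γ_S=-0.714286; launch V₁=5·150/175=4.285714
k=0 src: V=4.2857
k=1 load: inc=4.285714, refl=4.285714·-0.333333=-1.4286; V=0.000000+4.285714+-1.428571=2.8571
k=2 src: inc=-1.428571, refl=-1.428571·-0.714286=1.0204; V=4.285714+-1.428571+1.020408=3.8776
k=3 load: inc=1.020408, refl=1.020408·-0.333333=-0.3401; V=2.857143+1.020408+-0.340136=3.5374
k=4 src: inc=-0.340136, refl=-0.340136·-0.714286=0.2430; V=3.877551+-0.340136+0.242954=3.7804
k=5 load: inc=0.242954, refl=0.242954·-0.333333=-0.0810; V=3.537415+0.242954+-0.080985=3.6994
k=6 src: inc=-0.080985, refl=-0.080985·-0.714286=0.0578; V=3.780369+-0.080985+0.057846=3.7572
k=7 load: inc=0.057846, refl=0.057846·-0.333333=-0.0193; V=3.699385+0.057846+-0.019282=3.7379
k=8 src: inc=-0.019282, refl=-0.019282·-0.714286=0.0138; V=3.757231+-0.019282+0.013773=3.7517
k=9 load: inc=0.013773, refl=0.013773·-0.333333=-0.0046; V=3.737949+0.013773+-0.004591=3.7471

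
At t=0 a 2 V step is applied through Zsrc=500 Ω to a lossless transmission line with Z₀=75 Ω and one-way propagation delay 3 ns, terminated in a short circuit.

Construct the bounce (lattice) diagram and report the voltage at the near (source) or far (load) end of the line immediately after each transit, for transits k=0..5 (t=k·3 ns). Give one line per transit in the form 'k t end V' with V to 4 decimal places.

0 0 source 0.2609
1 3 load 0.0000
2 6 source -0.1928
3 9 load 0.0000
4 12 source 0.1425
5 15 load 0.0000

Γ_L=-1.000000, Γ_S=0.739130; launch V₁=2·75/575=0.260870
k=0 src: V=0.2609
k=1 load: inc=0.260870, refl=0.260870·-1.000000=-0.2609; V=0.000000+0.260870+-0.260870=0.0000
k=2 src: inc=-0.260870, refl=-0.260870·0.739130=-0.1928; V=0.260870+-0.260870+-0.192817=-0.1928
k=3 load: inc=-0.192817, refl=-0.192817·-1.000000=0.1928; V=0.000000+-0.192817+0.192817=0.0000
k=4 src: inc=0.192817, refl=0.192817·0.739130=0.1425; V=-0.192817+0.192817+0.142517=0.1425
k=5 load: inc=0.142517, refl=0.142517·-1.000000=-0.1425; V=0.000000+0.142517+-0.142517=0.0000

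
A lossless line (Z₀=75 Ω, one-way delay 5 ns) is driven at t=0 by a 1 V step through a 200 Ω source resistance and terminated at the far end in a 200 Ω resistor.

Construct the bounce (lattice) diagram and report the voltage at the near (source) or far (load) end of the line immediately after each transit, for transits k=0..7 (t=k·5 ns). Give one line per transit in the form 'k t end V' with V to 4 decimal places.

Γ_L=0.454545, Γ_S=0.454545; launch V₁=1·75/275=0.272727
k=0 src: V=0.2727
k=1 load: inc=0.272727, refl=0.272727·0.454545=0.1240; V=0.000000+0.272727+0.123967=0.3967
k=2 src: inc=0.123967, refl=0.123967·0.454545=0.0563; V=0.272727+0.123967+0.056349=0.4530
k=3 load: inc=0.056349, refl=0.056349·0.454545=0.0256; V=0.396694+0.056349+0.025613=0.4787
k=4 src: inc=0.025613, refl=0.025613·0.454545=0.0116; V=0.453043+0.025613+0.011642=0.4903
k=5 load: inc=0.011642, refl=0.011642·0.454545=0.0053; V=0.478656+0.011642+0.005292=0.4956
k=6 src: inc=0.005292, refl=0.005292·0.454545=0.0024; V=0.490298+0.005292+0.002405=0.4980
k=7 load: inc=0.002405, refl=0.002405·0.454545=0.0011; V=0.495590+0.002405+0.001093=0.4991

0 0 source 0.2727
1 5 load 0.3967
2 10 source 0.4530
3 15 load 0.4787
4 20 source 0.4903
5 25 load 0.4956
6 30 source 0.4980
7 35 load 0.4991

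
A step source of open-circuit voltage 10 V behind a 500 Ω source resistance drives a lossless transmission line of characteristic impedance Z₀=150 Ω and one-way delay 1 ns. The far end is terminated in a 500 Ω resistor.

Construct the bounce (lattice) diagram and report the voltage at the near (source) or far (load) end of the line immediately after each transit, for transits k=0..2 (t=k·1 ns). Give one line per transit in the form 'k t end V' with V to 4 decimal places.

Γ_L=0.538462, Γ_S=0.538462; launch V₁=10·150/650=2.307692
k=0 src: V=2.3077
k=1 load: inc=2.307692, refl=2.307692·0.538462=1.2426; V=0.000000+2.307692+1.242604=3.5503
k=2 src: inc=1.242604, refl=1.242604·0.538462=0.6691; V=2.307692+1.242604+0.669094=4.2194

0 0 source 2.3077
1 1 load 3.5503
2 2 source 4.2194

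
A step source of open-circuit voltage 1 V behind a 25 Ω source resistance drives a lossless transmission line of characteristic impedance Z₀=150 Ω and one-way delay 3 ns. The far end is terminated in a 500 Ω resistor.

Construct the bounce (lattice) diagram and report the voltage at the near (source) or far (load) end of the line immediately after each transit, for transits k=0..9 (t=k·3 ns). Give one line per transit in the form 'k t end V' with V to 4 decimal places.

0 0 source 0.8571
1 3 load 1.3187
2 6 source 0.9890
3 9 load 0.8115
4 12 source 0.9383
5 15 load 1.0066
6 18 source 0.9578
7 21 load 0.9315
8 24 source 0.9503
9 27 load 0.9604

Γ_L=0.538462, Γ_S=-0.714286; launch V₁=1·150/175=0.857143
k=0 src: V=0.8571
k=1 load: inc=0.857143, refl=0.857143·0.538462=0.4615; V=0.000000+0.857143+0.461538=1.3187
k=2 src: inc=0.461538, refl=0.461538·-0.714286=-0.3297; V=0.857143+0.461538+-0.329670=0.9890
k=3 load: inc=-0.329670, refl=-0.329670·0.538462=-0.1775; V=1.318681+-0.329670+-0.177515=0.8115
k=4 src: inc=-0.177515, refl=-0.177515·-0.714286=0.1268; V=0.989011+-0.177515+0.126796=0.9383
k=5 load: inc=0.126796, refl=0.126796·0.538462=0.0683; V=0.811496+0.126796+0.068275=1.0066
k=6 src: inc=0.068275, refl=0.068275·-0.714286=-0.0488; V=0.938292+0.068275+-0.048768=0.9578
k=7 load: inc=-0.048768, refl=-0.048768·0.538462=-0.0263; V=1.006567+-0.048768+-0.026260=0.9315
k=8 src: inc=-0.026260, refl=-0.026260·-0.714286=0.0188; V=0.957800+-0.026260+0.018757=0.9503
k=9 load: inc=0.018757, refl=0.018757·0.538462=0.0101; V=0.931540+0.018757+0.010100=0.9604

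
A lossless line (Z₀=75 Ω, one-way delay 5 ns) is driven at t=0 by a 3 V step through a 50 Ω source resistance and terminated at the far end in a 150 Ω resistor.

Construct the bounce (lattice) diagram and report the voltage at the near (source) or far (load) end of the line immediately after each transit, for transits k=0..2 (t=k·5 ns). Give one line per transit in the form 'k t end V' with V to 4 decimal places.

Γ_L=0.333333, Γ_S=-0.200000; launch V₁=3·75/125=1.800000
k=0 src: V=1.8000
k=1 load: inc=1.800000, refl=1.800000·0.333333=0.6000; V=0.000000+1.800000+0.600000=2.4000
k=2 src: inc=0.600000, refl=0.600000·-0.200000=-0.1200; V=1.800000+0.600000+-0.120000=2.2800

0 0 source 1.8000
1 5 load 2.4000
2 10 source 2.2800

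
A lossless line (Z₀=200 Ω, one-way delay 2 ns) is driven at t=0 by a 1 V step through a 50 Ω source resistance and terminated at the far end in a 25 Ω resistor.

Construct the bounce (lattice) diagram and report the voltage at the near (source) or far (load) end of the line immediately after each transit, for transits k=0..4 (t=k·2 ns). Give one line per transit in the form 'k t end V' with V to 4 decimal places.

0 0 source 0.8000
1 2 load 0.1778
2 4 source 0.5511
3 6 load 0.2607
4 8 source 0.4350

Γ_L=-0.777778, Γ_S=-0.600000; launch V₁=1·200/250=0.800000
k=0 src: V=0.8000
k=1 load: inc=0.800000, refl=0.800000·-0.777778=-0.6222; V=0.000000+0.800000+-0.622222=0.1778
k=2 src: inc=-0.622222, refl=-0.622222·-0.600000=0.3733; V=0.800000+-0.622222+0.373333=0.5511
k=3 load: inc=0.373333, refl=0.373333·-0.777778=-0.2904; V=0.177778+0.373333+-0.290370=0.2607
k=4 src: inc=-0.290370, refl=-0.290370·-0.600000=0.1742; V=0.551111+-0.290370+0.174222=0.4350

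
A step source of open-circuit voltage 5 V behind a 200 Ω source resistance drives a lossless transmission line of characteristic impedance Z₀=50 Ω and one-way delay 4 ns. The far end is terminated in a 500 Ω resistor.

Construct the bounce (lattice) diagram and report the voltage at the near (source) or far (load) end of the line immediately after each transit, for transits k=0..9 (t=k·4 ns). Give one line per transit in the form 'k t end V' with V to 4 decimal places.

0 0 source 1.0000
1 4 load 1.8182
2 8 source 2.3091
3 12 load 2.7107
4 16 source 2.9517
5 20 load 3.1489
6 24 source 3.2672
7 28 load 3.3640
8 32 source 3.4221
9 36 load 3.4696

Γ_L=0.818182, Γ_S=0.600000; launch V₁=5·50/250=1.000000
k=0 src: V=1.0000
k=1 load: inc=1.000000, refl=1.000000·0.818182=0.8182; V=0.000000+1.000000+0.818182=1.8182
k=2 src: inc=0.818182, refl=0.818182·0.600000=0.4909; V=1.000000+0.818182+0.490909=2.3091
k=3 load: inc=0.490909, refl=0.490909·0.818182=0.4017; V=1.818182+0.490909+0.401653=2.7107
k=4 src: inc=0.401653, refl=0.401653·0.600000=0.2410; V=2.309091+0.401653+0.240992=2.9517
k=5 load: inc=0.240992, refl=0.240992·0.818182=0.1972; V=2.710744+0.240992+0.197175=3.1489
k=6 src: inc=0.197175, refl=0.197175·0.600000=0.1183; V=2.951736+0.197175+0.118305=3.2672
k=7 load: inc=0.118305, refl=0.118305·0.818182=0.0968; V=3.148911+0.118305+0.096795=3.3640
k=8 src: inc=0.096795, refl=0.096795·0.600000=0.0581; V=3.267216+0.096795+0.058077=3.4221
k=9 load: inc=0.058077, refl=0.058077·0.818182=0.0475; V=3.364011+0.058077+0.047518=3.4696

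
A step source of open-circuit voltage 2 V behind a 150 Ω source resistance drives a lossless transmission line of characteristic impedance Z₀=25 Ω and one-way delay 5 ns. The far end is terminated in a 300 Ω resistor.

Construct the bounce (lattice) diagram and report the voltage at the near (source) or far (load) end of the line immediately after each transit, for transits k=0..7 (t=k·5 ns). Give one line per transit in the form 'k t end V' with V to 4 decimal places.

0 0 source 0.2857
1 5 load 0.5275
2 10 source 0.7002
3 15 load 0.8463
4 20 source 0.9506
5 25 load 1.0390
6 30 source 1.1020
7 35 load 1.1554

Γ_L=0.846154, Γ_S=0.714286; launch V₁=2·25/175=0.285714
k=0 src: V=0.2857
k=1 load: inc=0.285714, refl=0.285714·0.846154=0.2418; V=0.000000+0.285714+0.241758=0.5275
k=2 src: inc=0.241758, refl=0.241758·0.714286=0.1727; V=0.285714+0.241758+0.172684=0.7002
k=3 load: inc=0.172684, refl=0.172684·0.846154=0.1461; V=0.527473+0.172684+0.146118=0.8463
k=4 src: inc=0.146118, refl=0.146118·0.714286=0.1044; V=0.700157+0.146118+0.104370=0.9506
k=5 load: inc=0.104370, refl=0.104370·0.846154=0.0883; V=0.846275+0.104370+0.088313=1.0390
k=6 src: inc=0.088313, refl=0.088313·0.714286=0.0631; V=0.950644+0.088313+0.063081=1.1020
k=7 load: inc=0.063081, refl=0.063081·0.846154=0.0534; V=1.038957+0.063081+0.053376=1.1554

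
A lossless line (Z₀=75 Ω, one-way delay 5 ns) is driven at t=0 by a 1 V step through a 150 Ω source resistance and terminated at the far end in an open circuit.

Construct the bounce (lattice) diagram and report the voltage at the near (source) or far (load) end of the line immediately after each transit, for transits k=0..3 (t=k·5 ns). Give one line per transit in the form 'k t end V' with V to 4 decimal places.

0 0 source 0.3333
1 5 load 0.6667
2 10 source 0.7778
3 15 load 0.8889

Γ_L=1.000000, Γ_S=0.333333; launch V₁=1·75/225=0.333333
k=0 src: V=0.3333
k=1 load: inc=0.333333, refl=0.333333·1.000000=0.3333; V=0.000000+0.333333+0.333333=0.6667
k=2 src: inc=0.333333, refl=0.333333·0.333333=0.1111; V=0.333333+0.333333+0.111111=0.7778
k=3 load: inc=0.111111, refl=0.111111·1.000000=0.1111; V=0.666667+0.111111+0.111111=0.8889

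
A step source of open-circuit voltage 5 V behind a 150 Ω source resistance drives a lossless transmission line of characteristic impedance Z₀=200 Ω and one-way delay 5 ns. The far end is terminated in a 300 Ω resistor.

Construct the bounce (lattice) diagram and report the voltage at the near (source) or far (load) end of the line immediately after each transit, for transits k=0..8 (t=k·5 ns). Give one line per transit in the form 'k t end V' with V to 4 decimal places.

Γ_L=0.200000, Γ_S=-0.142857; launch V₁=5·200/350=2.857143
k=0 src: V=2.8571
k=1 load: inc=2.857143, refl=2.857143·0.200000=0.5714; V=0.000000+2.857143+0.571429=3.4286
k=2 src: inc=0.571429, refl=0.571429·-0.142857=-0.0816; V=2.857143+0.571429+-0.081633=3.3469
k=3 load: inc=-0.081633, refl=-0.081633·0.200000=-0.0163; V=3.428571+-0.081633+-0.016327=3.3306
k=4 src: inc=-0.016327, refl=-0.016327·-0.142857=0.0023; V=3.346939+-0.016327+0.002332=3.3329
k=5 load: inc=0.002332, refl=0.002332·0.200000=0.0005; V=3.330612+0.002332+0.000466=3.3334
k=6 src: inc=0.000466, refl=0.000466·-0.142857=-0.0001; V=3.332945+0.000466+-0.000067=3.3333
k=7 load: inc=-0.000067, refl=-0.000067·0.200000=-0.0000; V=3.333411+-0.000067+-0.000013=3.3333
k=8 src: inc=-0.000013, refl=-0.000013·-0.142857=0.0000; V=3.333344+-0.000013+0.000002=3.3333

0 0 source 2.8571
1 5 load 3.4286
2 10 source 3.3469
3 15 load 3.3306
4 20 source 3.3329
5 25 load 3.3334
6 30 source 3.3333
7 35 load 3.3333
8 40 source 3.3333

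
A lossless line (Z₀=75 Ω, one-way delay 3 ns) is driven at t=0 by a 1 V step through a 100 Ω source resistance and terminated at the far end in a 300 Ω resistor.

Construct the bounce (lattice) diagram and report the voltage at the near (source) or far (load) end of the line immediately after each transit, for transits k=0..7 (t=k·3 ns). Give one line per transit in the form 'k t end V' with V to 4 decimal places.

0 0 source 0.4286
1 3 load 0.6857
2 6 source 0.7224
3 9 load 0.7445
4 12 source 0.7476
5 15 load 0.7495
6 18 source 0.7498
7 21 load 0.7500

Γ_L=0.600000, Γ_S=0.142857; launch V₁=1·75/175=0.428571
k=0 src: V=0.4286
k=1 load: inc=0.428571, refl=0.428571·0.600000=0.2571; V=0.000000+0.428571+0.257143=0.6857
k=2 src: inc=0.257143, refl=0.257143·0.142857=0.0367; V=0.428571+0.257143+0.036735=0.7224
k=3 load: inc=0.036735, refl=0.036735·0.600000=0.0220; V=0.685714+0.036735+0.022041=0.7445
k=4 src: inc=0.022041, refl=0.022041·0.142857=0.0031; V=0.722449+0.022041+0.003149=0.7476
k=5 load: inc=0.003149, refl=0.003149·0.600000=0.0019; V=0.744490+0.003149+0.001889=0.7495
k=6 src: inc=0.001889, refl=0.001889·0.142857=0.0003; V=0.747638+0.001889+0.000270=0.7498
k=7 load: inc=0.000270, refl=0.000270·0.600000=0.0002; V=0.749528+0.000270+0.000162=0.7500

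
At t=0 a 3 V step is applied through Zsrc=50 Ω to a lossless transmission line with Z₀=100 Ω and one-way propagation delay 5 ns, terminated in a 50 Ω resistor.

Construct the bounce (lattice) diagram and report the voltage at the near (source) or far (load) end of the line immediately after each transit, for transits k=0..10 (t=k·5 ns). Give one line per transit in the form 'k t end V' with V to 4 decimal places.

Γ_L=-0.333333, Γ_S=-0.333333; launch V₁=3·100/150=2.000000
k=0 src: V=2.0000
k=1 load: inc=2.000000, refl=2.000000·-0.333333=-0.6667; V=0.000000+2.000000+-0.666667=1.3333
k=2 src: inc=-0.666667, refl=-0.666667·-0.333333=0.2222; V=2.000000+-0.666667+0.222222=1.5556
k=3 load: inc=0.222222, refl=0.222222·-0.333333=-0.0741; V=1.333333+0.222222+-0.074074=1.4815
k=4 src: inc=-0.074074, refl=-0.074074·-0.333333=0.0247; V=1.555556+-0.074074+0.024691=1.5062
k=5 load: inc=0.024691, refl=0.024691·-0.333333=-0.0082; V=1.481481+0.024691+-0.008230=1.4979
k=6 src: inc=-0.008230, refl=-0.008230·-0.333333=0.0027; V=1.506173+-0.008230+0.002743=1.5007
k=7 load: inc=0.002743, refl=0.002743·-0.333333=-0.0009; V=1.497942+0.002743+-0.000914=1.4998
k=8 src: inc=-0.000914, refl=-0.000914·-0.333333=0.0003; V=1.500686+-0.000914+0.000305=1.5001
k=9 load: inc=0.000305, refl=0.000305·-0.333333=-0.0001; V=1.499771+0.000305+-0.000102=1.5000
k=10 src: inc=-0.000102, refl=-0.000102·-0.333333=0.0000; V=1.500076+-0.000102+0.000034=1.5000

0 0 source 2.0000
1 5 load 1.3333
2 10 source 1.5556
3 15 load 1.4815
4 20 source 1.5062
5 25 load 1.4979
6 30 source 1.5007
7 35 load 1.4998
8 40 source 1.5001
9 45 load 1.5000
10 50 source 1.5000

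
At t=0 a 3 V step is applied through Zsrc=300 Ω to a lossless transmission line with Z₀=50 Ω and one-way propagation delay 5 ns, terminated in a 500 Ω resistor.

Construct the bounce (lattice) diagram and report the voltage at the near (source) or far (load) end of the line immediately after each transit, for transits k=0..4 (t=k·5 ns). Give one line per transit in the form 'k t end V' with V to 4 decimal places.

0 0 source 0.4286
1 5 load 0.7792
2 10 source 1.0297
3 15 load 1.2346
4 20 source 1.3810

Γ_L=0.818182, Γ_S=0.714286; launch V₁=3·50/350=0.428571
k=0 src: V=0.4286
k=1 load: inc=0.428571, refl=0.428571·0.818182=0.3506; V=0.000000+0.428571+0.350649=0.7792
k=2 src: inc=0.350649, refl=0.350649·0.714286=0.2505; V=0.428571+0.350649+0.250464=1.0297
k=3 load: inc=0.250464, refl=0.250464·0.818182=0.2049; V=0.779221+0.250464+0.204925=1.2346
k=4 src: inc=0.204925, refl=0.204925·0.714286=0.1464; V=1.029685+0.204925+0.146375=1.3810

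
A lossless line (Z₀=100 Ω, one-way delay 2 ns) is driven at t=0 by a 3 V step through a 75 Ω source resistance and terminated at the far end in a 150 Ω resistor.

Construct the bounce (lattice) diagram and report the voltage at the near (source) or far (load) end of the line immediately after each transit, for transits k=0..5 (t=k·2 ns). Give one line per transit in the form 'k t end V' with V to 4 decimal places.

0 0 source 1.7143
1 2 load 2.0571
2 4 source 2.0082
3 6 load 1.9984
4 8 source 1.9998
5 10 load 2.0000

Γ_L=0.200000, Γ_S=-0.142857; launch V₁=3·100/175=1.714286
k=0 src: V=1.7143
k=1 load: inc=1.714286, refl=1.714286·0.200000=0.3429; V=0.000000+1.714286+0.342857=2.0571
k=2 src: inc=0.342857, refl=0.342857·-0.142857=-0.0490; V=1.714286+0.342857+-0.048980=2.0082
k=3 load: inc=-0.048980, refl=-0.048980·0.200000=-0.0098; V=2.057143+-0.048980+-0.009796=1.9984
k=4 src: inc=-0.009796, refl=-0.009796·-0.142857=0.0014; V=2.008163+-0.009796+0.001399=1.9998
k=5 load: inc=0.001399, refl=0.001399·0.200000=0.0003; V=1.998367+0.001399+0.000280=2.0000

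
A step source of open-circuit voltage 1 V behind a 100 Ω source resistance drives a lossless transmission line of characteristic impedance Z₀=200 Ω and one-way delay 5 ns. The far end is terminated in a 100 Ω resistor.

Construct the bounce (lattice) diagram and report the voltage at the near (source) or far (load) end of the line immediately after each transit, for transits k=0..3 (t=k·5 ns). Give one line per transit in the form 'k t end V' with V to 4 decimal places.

0 0 source 0.6667
1 5 load 0.4444
2 10 source 0.5185
3 15 load 0.4938

Γ_L=-0.333333, Γ_S=-0.333333; launch V₁=1·200/300=0.666667
k=0 src: V=0.6667
k=1 load: inc=0.666667, refl=0.666667·-0.333333=-0.2222; V=0.000000+0.666667+-0.222222=0.4444
k=2 src: inc=-0.222222, refl=-0.222222·-0.333333=0.0741; V=0.666667+-0.222222+0.074074=0.5185
k=3 load: inc=0.074074, refl=0.074074·-0.333333=-0.0247; V=0.444444+0.074074+-0.024691=0.4938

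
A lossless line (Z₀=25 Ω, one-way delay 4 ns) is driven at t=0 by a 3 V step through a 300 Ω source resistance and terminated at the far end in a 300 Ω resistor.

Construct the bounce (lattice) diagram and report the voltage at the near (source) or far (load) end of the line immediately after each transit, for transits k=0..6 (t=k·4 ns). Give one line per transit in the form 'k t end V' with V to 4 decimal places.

Γ_L=0.846154, Γ_S=0.846154; launch V₁=3·25/325=0.230769
k=0 src: V=0.2308
k=1 load: inc=0.230769, refl=0.230769·0.846154=0.1953; V=0.000000+0.230769+0.195266=0.4260
k=2 src: inc=0.195266, refl=0.195266·0.846154=0.1652; V=0.230769+0.195266+0.165225=0.5913
k=3 load: inc=0.165225, refl=0.165225·0.846154=0.1398; V=0.426036+0.165225+0.139806=0.7311
k=4 src: inc=0.139806, refl=0.139806·0.846154=0.1183; V=0.591261+0.139806+0.118297=0.8494
k=5 load: inc=0.118297, refl=0.118297·0.846154=0.1001; V=0.731067+0.118297+0.100098=0.9495
k=6 src: inc=0.100098, refl=0.100098·0.846154=0.0847; V=0.849364+0.100098+0.084698=1.0342

0 0 source 0.2308
1 4 load 0.4260
2 8 source 0.5913
3 12 load 0.7311
4 16 source 0.8494
5 20 load 0.9495
6 24 source 1.0342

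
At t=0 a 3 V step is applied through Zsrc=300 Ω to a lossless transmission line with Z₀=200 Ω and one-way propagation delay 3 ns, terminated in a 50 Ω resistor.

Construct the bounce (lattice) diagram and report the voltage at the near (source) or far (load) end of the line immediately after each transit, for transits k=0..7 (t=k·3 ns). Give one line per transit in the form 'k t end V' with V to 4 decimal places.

Γ_L=-0.600000, Γ_S=0.200000; launch V₁=3·200/500=1.200000
k=0 src: V=1.2000
k=1 load: inc=1.200000, refl=1.200000·-0.600000=-0.7200; V=0.000000+1.200000+-0.720000=0.4800
k=2 src: inc=-0.720000, refl=-0.720000·0.200000=-0.1440; V=1.200000+-0.720000+-0.144000=0.3360
k=3 load: inc=-0.144000, refl=-0.144000·-0.600000=0.0864; V=0.480000+-0.144000+0.086400=0.4224
k=4 src: inc=0.086400, refl=0.086400·0.200000=0.0173; V=0.336000+0.086400+0.017280=0.4397
k=5 load: inc=0.017280, refl=0.017280·-0.600000=-0.0104; V=0.422400+0.017280+-0.010368=0.4293
k=6 src: inc=-0.010368, refl=-0.010368·0.200000=-0.0021; V=0.439680+-0.010368+-0.002074=0.4272
k=7 load: inc=-0.002074, refl=-0.002074·-0.600000=0.0012; V=0.429312+-0.002074+0.001244=0.4285

0 0 source 1.2000
1 3 load 0.4800
2 6 source 0.3360
3 9 load 0.4224
4 12 source 0.4397
5 15 load 0.4293
6 18 source 0.4272
7 21 load 0.4285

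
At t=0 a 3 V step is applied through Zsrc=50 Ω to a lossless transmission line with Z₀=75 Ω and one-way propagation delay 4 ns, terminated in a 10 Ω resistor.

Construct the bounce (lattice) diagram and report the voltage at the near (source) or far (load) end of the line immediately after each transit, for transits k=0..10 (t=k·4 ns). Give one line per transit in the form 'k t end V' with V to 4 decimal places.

Γ_L=-0.764706, Γ_S=-0.200000; launch V₁=3·75/125=1.800000
k=0 src: V=1.8000
k=1 load: inc=1.800000, refl=1.800000·-0.764706=-1.3765; V=0.000000+1.800000+-1.376471=0.4235
k=2 src: inc=-1.376471, refl=-1.376471·-0.200000=0.2753; V=1.800000+-1.376471+0.275294=0.6988
k=3 load: inc=0.275294, refl=0.275294·-0.764706=-0.2105; V=0.423529+0.275294+-0.210519=0.4883
k=4 src: inc=-0.210519, refl=-0.210519·-0.200000=0.0421; V=0.698824+-0.210519+0.042104=0.5304
k=5 load: inc=0.042104, refl=0.042104·-0.764706=-0.0322; V=0.488304+0.042104+-0.032197=0.4982
k=6 src: inc=-0.032197, refl=-0.032197·-0.200000=0.0064; V=0.530408+-0.032197+0.006439=0.5047
k=7 load: inc=0.006439, refl=0.006439·-0.764706=-0.0049; V=0.498211+0.006439+-0.004924=0.4997
k=8 src: inc=-0.004924, refl=-0.004924·-0.200000=0.0010; V=0.504651+-0.004924+0.000985=0.5007
k=9 load: inc=0.000985, refl=0.000985·-0.764706=-0.0008; V=0.499726+0.000985+-0.000753=0.5000
k=10 src: inc=-0.000753, refl=-0.000753·-0.200000=0.0002; V=0.500711+-0.000753+0.000151=0.5001

0 0 source 1.8000
1 4 load 0.4235
2 8 source 0.6988
3 12 load 0.4883
4 16 source 0.5304
5 20 load 0.4982
6 24 source 0.5047
7 28 load 0.4997
8 32 source 0.5007
9 36 load 0.5000
10 40 source 0.5001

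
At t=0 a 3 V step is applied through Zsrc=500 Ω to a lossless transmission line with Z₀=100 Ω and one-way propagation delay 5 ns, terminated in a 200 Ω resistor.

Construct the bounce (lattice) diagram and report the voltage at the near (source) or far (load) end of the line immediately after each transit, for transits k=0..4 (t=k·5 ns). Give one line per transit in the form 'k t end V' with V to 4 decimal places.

Γ_L=0.333333, Γ_S=0.666667; launch V₁=3·100/600=0.500000
k=0 src: V=0.5000
k=1 load: inc=0.500000, refl=0.500000·0.333333=0.1667; V=0.000000+0.500000+0.166667=0.6667
k=2 src: inc=0.166667, refl=0.166667·0.666667=0.1111; V=0.500000+0.166667+0.111111=0.7778
k=3 load: inc=0.111111, refl=0.111111·0.333333=0.0370; V=0.666667+0.111111+0.037037=0.8148
k=4 src: inc=0.037037, refl=0.037037·0.666667=0.0247; V=0.777778+0.037037+0.024691=0.8395

0 0 source 0.5000
1 5 load 0.6667
2 10 source 0.7778
3 15 load 0.8148
4 20 source 0.8395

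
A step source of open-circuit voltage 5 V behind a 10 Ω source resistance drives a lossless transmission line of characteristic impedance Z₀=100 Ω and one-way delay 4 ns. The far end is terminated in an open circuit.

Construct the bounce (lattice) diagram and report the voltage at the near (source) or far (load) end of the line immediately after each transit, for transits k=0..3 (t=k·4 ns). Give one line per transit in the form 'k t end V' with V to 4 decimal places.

Γ_L=1.000000, Γ_S=-0.818182; launch V₁=5·100/110=4.545455
k=0 src: V=4.5455
k=1 load: inc=4.545455, refl=4.545455·1.000000=4.5455; V=0.000000+4.545455+4.545455=9.0909
k=2 src: inc=4.545455, refl=4.545455·-0.818182=-3.7190; V=4.545455+4.545455+-3.719008=5.3719
k=3 load: inc=-3.719008, refl=-3.719008·1.000000=-3.7190; V=9.090909+-3.719008+-3.719008=1.6529

0 0 source 4.5455
1 4 load 9.0909
2 8 source 5.3719
3 12 load 1.6529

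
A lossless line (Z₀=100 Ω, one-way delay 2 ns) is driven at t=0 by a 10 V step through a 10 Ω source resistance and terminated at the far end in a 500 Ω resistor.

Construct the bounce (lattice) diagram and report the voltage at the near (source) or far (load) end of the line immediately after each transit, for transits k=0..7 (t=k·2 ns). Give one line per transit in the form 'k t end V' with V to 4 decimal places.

0 0 source 9.0909
1 2 load 15.1515
2 4 source 10.1928
3 6 load 6.8871
4 8 source 9.5918
5 10 load 11.3949
6 12 source 9.9196
7 14 load 8.9361

Γ_L=0.666667, Γ_S=-0.818182; launch V₁=10·100/110=9.090909
k=0 src: V=9.0909
k=1 load: inc=9.090909, refl=9.090909·0.666667=6.0606; V=0.000000+9.090909+6.060606=15.1515
k=2 src: inc=6.060606, refl=6.060606·-0.818182=-4.9587; V=9.090909+6.060606+-4.958678=10.1928
k=3 load: inc=-4.958678, refl=-4.958678·0.666667=-3.3058; V=15.151515+-4.958678+-3.305785=6.8871
k=4 src: inc=-3.305785, refl=-3.305785·-0.818182=2.7047; V=10.192837+-3.305785+2.704733=9.5918
k=5 load: inc=2.704733, refl=2.704733·0.666667=1.8032; V=6.887052+2.704733+1.803156=11.3949
k=6 src: inc=1.803156, refl=1.803156·-0.818182=-1.4753; V=9.591786+1.803156+-1.475309=9.9196
k=7 load: inc=-1.475309, refl=-1.475309·0.666667=-0.9835; V=11.394941+-1.475309+-0.983539=8.9361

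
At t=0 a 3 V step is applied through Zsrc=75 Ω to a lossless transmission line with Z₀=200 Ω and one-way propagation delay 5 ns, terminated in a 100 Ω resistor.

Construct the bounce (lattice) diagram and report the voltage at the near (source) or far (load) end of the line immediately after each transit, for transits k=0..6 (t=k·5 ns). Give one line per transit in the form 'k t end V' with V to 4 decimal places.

0 0 source 2.1818
1 5 load 1.4545
2 10 source 1.7851
3 15 load 1.6749
4 20 source 1.7250
5 25 load 1.7083
6 30 source 1.7159

Γ_L=-0.333333, Γ_S=-0.454545; launch V₁=3·200/275=2.181818
k=0 src: V=2.1818
k=1 load: inc=2.181818, refl=2.181818·-0.333333=-0.7273; V=0.000000+2.181818+-0.727273=1.4545
k=2 src: inc=-0.727273, refl=-0.727273·-0.454545=0.3306; V=2.181818+-0.727273+0.330579=1.7851
k=3 load: inc=0.330579, refl=0.330579·-0.333333=-0.1102; V=1.454545+0.330579+-0.110193=1.6749
k=4 src: inc=-0.110193, refl=-0.110193·-0.454545=0.0501; V=1.785124+-0.110193+0.050088=1.7250
k=5 load: inc=0.050088, refl=0.050088·-0.333333=-0.0167; V=1.674931+0.050088+-0.016696=1.7083
k=6 src: inc=-0.016696, refl=-0.016696·-0.454545=0.0076; V=1.725019+-0.016696+0.007589=1.7159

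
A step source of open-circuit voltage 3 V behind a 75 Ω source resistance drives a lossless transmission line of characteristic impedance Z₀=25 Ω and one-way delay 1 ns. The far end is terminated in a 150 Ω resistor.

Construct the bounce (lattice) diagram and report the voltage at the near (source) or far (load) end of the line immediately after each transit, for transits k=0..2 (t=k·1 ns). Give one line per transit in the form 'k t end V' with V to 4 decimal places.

Γ_L=0.714286, Γ_S=0.500000; launch V₁=3·25/100=0.750000
k=0 src: V=0.7500
k=1 load: inc=0.750000, refl=0.750000·0.714286=0.5357; V=0.000000+0.750000+0.535714=1.2857
k=2 src: inc=0.535714, refl=0.535714·0.500000=0.2679; V=0.750000+0.535714+0.267857=1.5536

0 0 source 0.7500
1 1 load 1.2857
2 2 source 1.5536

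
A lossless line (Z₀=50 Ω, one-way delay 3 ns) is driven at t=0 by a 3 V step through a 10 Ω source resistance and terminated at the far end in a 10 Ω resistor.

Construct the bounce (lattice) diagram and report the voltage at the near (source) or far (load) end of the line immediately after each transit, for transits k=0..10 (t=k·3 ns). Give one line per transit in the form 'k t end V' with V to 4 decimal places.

0 0 source 2.5000
1 3 load 0.8333
2 6 source 1.9444
3 9 load 1.2037
4 12 source 1.6975
5 15 load 1.3683
6 18 source 1.5878
7 21 load 1.4415
8 24 source 1.5390
9 27 load 1.4740
10 30 source 1.5173

Γ_L=-0.666667, Γ_S=-0.666667; launch V₁=3·50/60=2.500000
k=0 src: V=2.5000
k=1 load: inc=2.500000, refl=2.500000·-0.666667=-1.6667; V=0.000000+2.500000+-1.666667=0.8333
k=2 src: inc=-1.666667, refl=-1.666667·-0.666667=1.1111; V=2.500000+-1.666667+1.111111=1.9444
k=3 load: inc=1.111111, refl=1.111111·-0.666667=-0.7407; V=0.833333+1.111111+-0.740741=1.2037
k=4 src: inc=-0.740741, refl=-0.740741·-0.666667=0.4938; V=1.944444+-0.740741+0.493827=1.6975
k=5 load: inc=0.493827, refl=0.493827·-0.666667=-0.3292; V=1.203704+0.493827+-0.329218=1.3683
k=6 src: inc=-0.329218, refl=-0.329218·-0.666667=0.2195; V=1.697531+-0.329218+0.219479=1.5878
k=7 load: inc=0.219479, refl=0.219479·-0.666667=-0.1463; V=1.368313+0.219479+-0.146319=1.4415
k=8 src: inc=-0.146319, refl=-0.146319·-0.666667=0.0975; V=1.587791+-0.146319+0.097546=1.5390
k=9 load: inc=0.097546, refl=0.097546·-0.666667=-0.0650; V=1.441472+0.097546+-0.065031=1.4740
k=10 src: inc=-0.065031, refl=-0.065031·-0.666667=0.0434; V=1.539018+-0.065031+0.043354=1.5173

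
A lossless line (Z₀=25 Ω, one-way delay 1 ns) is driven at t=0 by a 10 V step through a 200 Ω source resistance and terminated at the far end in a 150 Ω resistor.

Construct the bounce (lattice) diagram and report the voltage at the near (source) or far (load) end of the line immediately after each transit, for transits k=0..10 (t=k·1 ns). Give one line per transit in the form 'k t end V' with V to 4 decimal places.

0 0 source 1.1111
1 1 load 1.9048
2 2 source 2.5220
3 3 load 2.9630
4 4 source 3.3059
5 5 load 3.5509
6 6 source 3.7414
7 7 load 3.8775
8 8 source 3.9833
9 9 load 4.0589
10 10 source 4.1177

Γ_L=0.714286, Γ_S=0.777778; launch V₁=10·25/225=1.111111
k=0 src: V=1.1111
k=1 load: inc=1.111111, refl=1.111111·0.714286=0.7937; V=0.000000+1.111111+0.793651=1.9048
k=2 src: inc=0.793651, refl=0.793651·0.777778=0.6173; V=1.111111+0.793651+0.617284=2.5220
k=3 load: inc=0.617284, refl=0.617284·0.714286=0.4409; V=1.904762+0.617284+0.440917=2.9630
k=4 src: inc=0.440917, refl=0.440917·0.777778=0.3429; V=2.522046+0.440917+0.342936=3.3059
k=5 load: inc=0.342936, refl=0.342936·0.714286=0.2450; V=2.962963+0.342936+0.244954=3.5509
k=6 src: inc=0.244954, refl=0.244954·0.777778=0.1905; V=3.305898+0.244954+0.190520=3.7414
k=7 load: inc=0.190520, refl=0.190520·0.714286=0.1361; V=3.550852+0.190520+0.136086=3.8775
k=8 src: inc=0.136086, refl=0.136086·0.777778=0.1058; V=3.741372+0.136086+0.105844=3.9833
k=9 load: inc=0.105844, refl=0.105844·0.714286=0.0756; V=3.877458+0.105844+0.075603=4.0589
k=10 src: inc=0.075603, refl=0.075603·0.777778=0.0588; V=3.983302+0.075603+0.058802=4.1177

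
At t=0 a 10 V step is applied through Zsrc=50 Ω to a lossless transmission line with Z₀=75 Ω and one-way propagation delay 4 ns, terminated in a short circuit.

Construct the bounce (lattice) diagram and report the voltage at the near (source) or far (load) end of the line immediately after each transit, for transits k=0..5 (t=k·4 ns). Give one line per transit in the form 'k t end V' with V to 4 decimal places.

Γ_L=-1.000000, Γ_S=-0.200000; launch V₁=10·75/125=6.000000
k=0 src: V=6.0000
k=1 load: inc=6.000000, refl=6.000000·-1.000000=-6.0000; V=0.000000+6.000000+-6.000000=0.0000
k=2 src: inc=-6.000000, refl=-6.000000·-0.200000=1.2000; V=6.000000+-6.000000+1.200000=1.2000
k=3 load: inc=1.200000, refl=1.200000·-1.000000=-1.2000; V=0.000000+1.200000+-1.200000=0.0000
k=4 src: inc=-1.200000, refl=-1.200000·-0.200000=0.2400; V=1.200000+-1.200000+0.240000=0.2400
k=5 load: inc=0.240000, refl=0.240000·-1.000000=-0.2400; V=0.000000+0.240000+-0.240000=0.0000

0 0 source 6.0000
1 4 load 0.0000
2 8 source 1.2000
3 12 load 0.0000
4 16 source 0.2400
5 20 load 0.0000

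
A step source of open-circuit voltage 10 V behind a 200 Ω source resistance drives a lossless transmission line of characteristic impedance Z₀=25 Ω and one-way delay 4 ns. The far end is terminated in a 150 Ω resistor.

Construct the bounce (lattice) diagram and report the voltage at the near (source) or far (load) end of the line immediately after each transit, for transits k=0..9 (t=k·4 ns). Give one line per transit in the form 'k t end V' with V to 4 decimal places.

0 0 source 1.1111
1 4 load 1.9048
2 8 source 2.5220
3 12 load 2.9630
4 16 source 3.3059
5 20 load 3.5509
6 24 source 3.7414
7 28 load 3.8775
8 32 source 3.9833
9 36 load 4.0589

Γ_L=0.714286, Γ_S=0.777778; launch V₁=10·25/225=1.111111
k=0 src: V=1.1111
k=1 load: inc=1.111111, refl=1.111111·0.714286=0.7937; V=0.000000+1.111111+0.793651=1.9048
k=2 src: inc=0.793651, refl=0.793651·0.777778=0.6173; V=1.111111+0.793651+0.617284=2.5220
k=3 load: inc=0.617284, refl=0.617284·0.714286=0.4409; V=1.904762+0.617284+0.440917=2.9630
k=4 src: inc=0.440917, refl=0.440917·0.777778=0.3429; V=2.522046+0.440917+0.342936=3.3059
k=5 load: inc=0.342936, refl=0.342936·0.714286=0.2450; V=2.962963+0.342936+0.244954=3.5509
k=6 src: inc=0.244954, refl=0.244954·0.777778=0.1905; V=3.305898+0.244954+0.190520=3.7414
k=7 load: inc=0.190520, refl=0.190520·0.714286=0.1361; V=3.550852+0.190520+0.136086=3.8775
k=8 src: inc=0.136086, refl=0.136086·0.777778=0.1058; V=3.741372+0.136086+0.105844=3.9833
k=9 load: inc=0.105844, refl=0.105844·0.714286=0.0756; V=3.877458+0.105844+0.075603=4.0589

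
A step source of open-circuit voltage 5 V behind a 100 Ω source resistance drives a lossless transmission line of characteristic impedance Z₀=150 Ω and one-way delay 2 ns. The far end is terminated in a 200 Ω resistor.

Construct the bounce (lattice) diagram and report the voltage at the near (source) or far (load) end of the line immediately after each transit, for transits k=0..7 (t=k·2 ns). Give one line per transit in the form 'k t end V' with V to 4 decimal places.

Γ_L=0.142857, Γ_S=-0.200000; launch V₁=5·150/250=3.000000
k=0 src: V=3.0000
k=1 load: inc=3.000000, refl=3.000000·0.142857=0.4286; V=0.000000+3.000000+0.428571=3.4286
k=2 src: inc=0.428571, refl=0.428571·-0.200000=-0.0857; V=3.000000+0.428571+-0.085714=3.3429
k=3 load: inc=-0.085714, refl=-0.085714·0.142857=-0.0122; V=3.428571+-0.085714+-0.012245=3.3306
k=4 src: inc=-0.012245, refl=-0.012245·-0.200000=0.0024; V=3.342857+-0.012245+0.002449=3.3331
k=5 load: inc=0.002449, refl=0.002449·0.142857=0.0003; V=3.330612+0.002449+0.000350=3.3334
k=6 src: inc=0.000350, refl=0.000350·-0.200000=-0.0001; V=3.333061+0.000350+-0.000070=3.3333
k=7 load: inc=-0.000070, refl=-0.000070·0.142857=-0.0000; V=3.333411+-0.000070+-0.000010=3.3333

0 0 source 3.0000
1 2 load 3.4286
2 4 source 3.3429
3 6 load 3.3306
4 8 source 3.3331
5 10 load 3.3334
6 12 source 3.3333
7 14 load 3.3333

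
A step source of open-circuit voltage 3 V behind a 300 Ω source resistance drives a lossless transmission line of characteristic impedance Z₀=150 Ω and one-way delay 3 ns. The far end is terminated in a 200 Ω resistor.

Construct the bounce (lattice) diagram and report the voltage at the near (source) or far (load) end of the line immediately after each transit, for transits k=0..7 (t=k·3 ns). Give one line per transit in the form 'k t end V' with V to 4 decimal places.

Γ_L=0.142857, Γ_S=0.333333; launch V₁=3·150/450=1.000000
k=0 src: V=1.0000
k=1 load: inc=1.000000, refl=1.000000·0.142857=0.1429; V=0.000000+1.000000+0.142857=1.1429
k=2 src: inc=0.142857, refl=0.142857·0.333333=0.0476; V=1.000000+0.142857+0.047619=1.1905
k=3 load: inc=0.047619, refl=0.047619·0.142857=0.0068; V=1.142857+0.047619+0.006803=1.1973
k=4 src: inc=0.006803, refl=0.006803·0.333333=0.0023; V=1.190476+0.006803+0.002268=1.1995
k=5 load: inc=0.002268, refl=0.002268·0.142857=0.0003; V=1.197279+0.002268+0.000324=1.1999
k=6 src: inc=0.000324, refl=0.000324·0.333333=0.0001; V=1.199546+0.000324+0.000108=1.2000
k=7 load: inc=0.000108, refl=0.000108·0.142857=0.0000; V=1.199870+0.000108+0.000015=1.2000

0 0 source 1.0000
1 3 load 1.1429
2 6 source 1.1905
3 9 load 1.1973
4 12 source 1.1995
5 15 load 1.1999
6 18 source 1.2000
7 21 load 1.2000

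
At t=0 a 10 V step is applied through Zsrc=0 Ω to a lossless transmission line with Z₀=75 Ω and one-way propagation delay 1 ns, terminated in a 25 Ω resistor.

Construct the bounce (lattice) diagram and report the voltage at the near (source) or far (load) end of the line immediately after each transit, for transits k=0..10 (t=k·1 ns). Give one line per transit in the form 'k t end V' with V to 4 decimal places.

Γ_L=-0.500000, Γ_S=-1.000000; launch V₁=10·75/75=10.000000
k=0 src: V=10.0000
k=1 load: inc=10.000000, refl=10.000000·-0.500000=-5.0000; V=0.000000+10.000000+-5.000000=5.0000
k=2 src: inc=-5.000000, refl=-5.000000·-1.000000=5.0000; V=10.000000+-5.000000+5.000000=10.0000
k=3 load: inc=5.000000, refl=5.000000·-0.500000=-2.5000; V=5.000000+5.000000+-2.500000=7.5000
k=4 src: inc=-2.500000, refl=-2.500000·-1.000000=2.5000; V=10.000000+-2.500000+2.500000=10.0000
k=5 load: inc=2.500000, refl=2.500000·-0.500000=-1.2500; V=7.500000+2.500000+-1.250000=8.7500
k=6 src: inc=-1.250000, refl=-1.250000·-1.000000=1.2500; V=10.000000+-1.250000+1.250000=10.0000
k=7 load: inc=1.250000, refl=1.250000·-0.500000=-0.6250; V=8.750000+1.250000+-0.625000=9.3750
k=8 src: inc=-0.625000, refl=-0.625000·-1.000000=0.6250; V=10.000000+-0.625000+0.625000=10.0000
k=9 load: inc=0.625000, refl=0.625000·-0.500000=-0.3125; V=9.375000+0.625000+-0.312500=9.6875
k=10 src: inc=-0.312500, refl=-0.312500·-1.000000=0.3125; V=10.000000+-0.312500+0.312500=10.0000

0 0 source 10.0000
1 1 load 5.0000
2 2 source 10.0000
3 3 load 7.5000
4 4 source 10.0000
5 5 load 8.7500
6 6 source 10.0000
7 7 load 9.3750
8 8 source 10.0000
9 9 load 9.6875
10 10 source 10.0000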